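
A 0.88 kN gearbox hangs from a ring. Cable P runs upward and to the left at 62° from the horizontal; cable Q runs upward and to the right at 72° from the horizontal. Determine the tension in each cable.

T_P = 0.3780 kN, T_Q = 0.5743 kN

ΣF_x = 0: −T_P·cos62° + T_Q·cos72° = 0 → T_Q = 1.51924·T_P.
ΣF_y = 0: T_P·sin62° + T_Q·sin72° = 0.88.
Substitute: T_P·(0.882948 + 1.51924·0.951057) = 0.88 → T_P = 0.378034 ≈ 0.3780 kN.
Then T_Q = 1.51924 × 0.378034 = 0.5743 kN.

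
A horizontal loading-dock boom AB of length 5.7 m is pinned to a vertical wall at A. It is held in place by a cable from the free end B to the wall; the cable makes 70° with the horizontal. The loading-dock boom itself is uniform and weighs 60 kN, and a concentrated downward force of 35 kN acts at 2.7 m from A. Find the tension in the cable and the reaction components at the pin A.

ΣM about A: T·sin70°·5.7 − 60·2.85 − 35·2.7 = 0 → T = 265.5/(5.7·0.939693) = 49.5683 ≈ 49.57 kN.
ΣF_x = 0: A_x − T·cos70° = 0 → A_x = 49.5683 × 0.34202 = 16.95 kN.
ΣF_y = 0: A_y + T·sin70° − 60 − 35 = 0 → A_y = 95 − 49.5683 × 0.939693 = 48.42 kN.

T = 49.57 kN, A_x = 16.95 kN, A_y = 48.42 kN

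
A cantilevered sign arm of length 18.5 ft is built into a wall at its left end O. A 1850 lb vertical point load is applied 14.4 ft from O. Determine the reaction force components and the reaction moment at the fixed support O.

O_x = 0, O_y = 1850 lb, M_O = 26640 lb·ft

ΣF_x = 0: O_x = 0.
ΣF_y = 0: O_y − 1850 = 0 → O_y = 1850 lb.
ΣM about O: M_O − 1850·14.4 = 0 → M_O = 26640 lb·ft.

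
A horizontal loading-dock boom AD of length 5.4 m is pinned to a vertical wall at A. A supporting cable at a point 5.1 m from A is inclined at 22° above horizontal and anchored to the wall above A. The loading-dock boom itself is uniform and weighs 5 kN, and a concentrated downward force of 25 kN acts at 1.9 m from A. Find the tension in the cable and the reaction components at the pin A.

ΣM about A: T·sin22°·5.1 − 5·2.7 − 25·1.9 = 0 → T = 61/(5.1·0.374607) = 31.9289 ≈ 31.93 kN.
ΣF_x = 0: A_x − T·cos22° = 0 → A_x = 31.9289 × 0.927184 = 29.60 kN.
ΣF_y = 0: A_y + T·sin22° − 5 − 25 = 0 → A_y = 30 − 31.9289 × 0.374607 = 18.04 kN.

T = 31.93 kN, A_x = 29.60 kN, A_y = 18.04 kN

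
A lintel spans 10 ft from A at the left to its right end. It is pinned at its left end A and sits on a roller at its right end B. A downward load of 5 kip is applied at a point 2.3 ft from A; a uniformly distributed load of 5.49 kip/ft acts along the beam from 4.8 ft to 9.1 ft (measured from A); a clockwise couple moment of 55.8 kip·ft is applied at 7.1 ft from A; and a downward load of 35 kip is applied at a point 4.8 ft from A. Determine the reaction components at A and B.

A_x = 0, A_y = 23.67 kip, B_y = 39.94 kip

Resultant of the distributed load: 5.49 × 4.3 = 23.607 kip at 6.95 ft from A.
Moments about A: B_y·10 − 5·2.3 − (5.49·4.3)·6.95 − 55.8 − 35·4.8 = 0 → B_y = 399.36865/10 = 39.9369 ≈ 39.94 kip.
ΣF_y = 0: A_y + 39.9369 − 5 − 5.49·4.3 − 35 = 0 → A_y = 23.67 kip.
ΣF_x = 0: no horizontal applied forces, so A_x = 0.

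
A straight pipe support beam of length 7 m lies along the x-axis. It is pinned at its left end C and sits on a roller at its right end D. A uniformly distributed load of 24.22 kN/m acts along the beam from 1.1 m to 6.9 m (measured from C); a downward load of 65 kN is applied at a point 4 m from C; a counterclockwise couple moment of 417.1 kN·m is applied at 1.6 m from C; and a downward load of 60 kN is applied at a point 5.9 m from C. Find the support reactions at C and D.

C_x = 0, C_y = 157.1 kN, D_y = 108.4 kN

Resultant of the distributed load: 24.22 × 5.8 = 140.476 kN at 4 m from C.
Moments about C: D_y·7 − (24.22·5.8)·4 − 65·4 + 417.1 − 60·5.9 = 0 → D_y = 758.804/7 = 108.401 ≈ 108.4 kN.
ΣF_y = 0: C_y + 108.401 − 24.22·5.8 − 65 − 60 = 0 → C_y = 157.1 kN.
ΣF_x = 0: no horizontal applied forces, so C_x = 0.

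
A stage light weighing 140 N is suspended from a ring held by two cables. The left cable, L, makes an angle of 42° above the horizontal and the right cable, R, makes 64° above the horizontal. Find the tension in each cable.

ΣF_x = 0: −T_L·cos42° + T_R·cos64° = 0 → T_R = 1.69524·T_L.
ΣF_y = 0: T_L·sin42° + T_R·sin64° = 140.
Substitute: T_L·(0.669131 + 1.69524·0.898794) = 140 → T_L = 63.8452 ≈ 63.85 N.
Then T_R = 1.69524 × 63.8452 = 108.2 N.

T_L = 63.85 N, T_R = 108.2 N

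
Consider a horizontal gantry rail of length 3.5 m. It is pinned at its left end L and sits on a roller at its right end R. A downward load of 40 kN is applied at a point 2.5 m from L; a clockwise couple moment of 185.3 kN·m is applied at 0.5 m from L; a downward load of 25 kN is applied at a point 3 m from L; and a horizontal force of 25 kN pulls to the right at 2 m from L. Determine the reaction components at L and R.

L_x = -25.00 kN, L_y = -37.94 kN, R_y = 102.9 kN

Taking moments about L: R_y·3.5 − 40·2.5 − 185.3 − 25·3 = 0 → R_y = 360.3/3.5 = 102.943 ≈ 102.9 kN.
ΣF_y = 0: L_y + 102.943 − 40 − 25 = 0 → L_y = -37.94 kN.
ΣF_x = 0: L_x + 25 = 0 → L_x = -25.00 kN.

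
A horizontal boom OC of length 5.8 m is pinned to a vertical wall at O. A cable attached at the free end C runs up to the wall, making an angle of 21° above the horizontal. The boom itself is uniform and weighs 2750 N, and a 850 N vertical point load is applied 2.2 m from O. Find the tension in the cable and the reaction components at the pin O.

ΣM about O: T·sin21°·5.8 − 2750·2.9 − 850·2.2 = 0 → T = 9845/(5.8·0.358368) = 4736.51 ≈ 4737 N.
ΣF_x = 0: O_x − T·cos21° = 0 → O_x = 4736.51 × 0.93358 = 4422 N.
ΣF_y = 0: O_y + T·sin21° − 2750 − 850 = 0 → O_y = 3600 − 4736.51 × 0.358368 = 1903 N.

T = 4737 N, O_x = 4422 N, O_y = 1903 N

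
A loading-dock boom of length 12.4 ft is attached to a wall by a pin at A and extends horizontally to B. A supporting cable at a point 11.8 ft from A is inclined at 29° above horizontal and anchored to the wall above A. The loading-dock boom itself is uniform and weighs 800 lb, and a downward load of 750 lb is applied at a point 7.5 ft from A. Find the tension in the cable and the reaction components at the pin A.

T = 1850 lb, A_x = 1618 lb, A_y = 653.0 lb

ΣM about A: T·sin29°·11.8 − 800·6.2 − 750·7.5 = 0 → T = 10585/(11.8·0.48481) = 1850.28 ≈ 1850 lb.
ΣF_x = 0: A_x − T·cos29° = 0 → A_x = 1850.28 × 0.87462 = 1618 lb.
ΣF_y = 0: A_y + T·sin29° − 800 − 750 = 0 → A_y = 1550 − 1850.28 × 0.48481 = 653.0 lb.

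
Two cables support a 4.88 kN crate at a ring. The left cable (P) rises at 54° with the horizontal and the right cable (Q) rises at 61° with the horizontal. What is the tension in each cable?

T_P = 2.610 kN, T_Q = 3.165 kN

ΣF_x = 0: −T_P·cos54° + T_Q·cos61° = 0 → T_Q = 1.2124·T_P.
ΣF_y = 0: T_P·sin54° + T_Q·sin61° = 4.88.
Substitute: T_P·(0.809017 + 1.2124·0.87462) = 4.88 → T_P = 2.61045 ≈ 2.610 kN.
Then T_Q = 1.2124 × 2.61045 = 3.165 kN.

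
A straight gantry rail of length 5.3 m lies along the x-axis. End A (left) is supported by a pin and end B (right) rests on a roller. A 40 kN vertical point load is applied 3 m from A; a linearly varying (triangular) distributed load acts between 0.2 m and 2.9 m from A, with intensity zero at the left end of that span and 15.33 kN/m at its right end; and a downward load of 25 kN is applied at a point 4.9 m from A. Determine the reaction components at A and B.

A_x = 0, A_y = 32.13 kN, B_y = 53.56 kN

Resultant of the triangular load: ½ × 15.33 × 2.7 = 20.6955 kN, acting at 2 m from A (one-third of the span from the peak).
Taking moments about A: B_y·5.3 − 40·3 − (½·15.33·2.7)·2 − 25·4.9 = 0 → B_y = 283.891/5.3 = 53.5643 ≈ 53.56 kN.
ΣF_y = 0: A_y + 53.5643 − 40 − ½·15.33·2.7 − 25 = 0 → A_y = 32.13 kN.
ΣF_x = 0: no horizontal applied forces, so A_x = 0.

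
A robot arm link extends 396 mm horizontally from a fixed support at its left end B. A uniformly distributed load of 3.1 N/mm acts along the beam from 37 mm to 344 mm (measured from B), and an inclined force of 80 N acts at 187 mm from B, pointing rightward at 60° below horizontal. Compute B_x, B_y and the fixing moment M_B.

B_x = -40.00 N, B_y = 1021 N, M_B = 194300 N·mm

Resultant of the distributed load: 3.1 × 307 = 951.7 N at 190.5 mm from B.
ΣF_x = 0: B_x + 80·cos60° = 0 → B_x = -40.00 N.
ΣF_y = 0: B_y − 3.1·307 − 80·sin60° = 0 → B_y = 1021 N.
ΣM about B: M_B − (3.1·307)·190.5 − 80·sin60°·187 = 0 → M_B = 194300 N·mm.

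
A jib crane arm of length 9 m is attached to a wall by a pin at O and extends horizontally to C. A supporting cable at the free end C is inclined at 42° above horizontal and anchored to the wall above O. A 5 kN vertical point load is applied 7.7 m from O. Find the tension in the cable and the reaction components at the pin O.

T = 6.393 kN, O_x = 4.751 kN, O_y = 0.7222 kN

ΣM about O: T·sin42°·9 − 5·7.7 = 0 → T = 38.5/(9·0.669131) = 6.39303 ≈ 6.393 kN.
ΣF_x = 0: O_x − T·cos42° = 0 → O_x = 6.39303 × 0.743145 = 4.751 kN.
ΣF_y = 0: O_y + T·sin42° − 5 = 0 → O_y = 5 − 6.39303 × 0.669131 = 0.7222 kN.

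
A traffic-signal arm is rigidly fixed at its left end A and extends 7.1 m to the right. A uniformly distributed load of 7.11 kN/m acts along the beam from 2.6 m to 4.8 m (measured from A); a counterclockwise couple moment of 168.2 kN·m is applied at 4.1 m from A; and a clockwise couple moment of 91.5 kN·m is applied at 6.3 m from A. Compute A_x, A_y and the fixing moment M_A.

Resultant of the distributed load: 7.11 × 2.2 = 15.642 kN at 3.7 m from A.
ΣF_x = 0: A_x = 0.
ΣF_y = 0: A_y − 7.11·2.2 = 0 → A_y = 15.64 kN.
ΣM about A: M_A − (7.11·2.2)·3.7 + 168.2 − 91.5 = 0 → M_A = -18.82 kN·m.

A_x = 0, A_y = 15.64 kN, M_A = -18.82 kN·m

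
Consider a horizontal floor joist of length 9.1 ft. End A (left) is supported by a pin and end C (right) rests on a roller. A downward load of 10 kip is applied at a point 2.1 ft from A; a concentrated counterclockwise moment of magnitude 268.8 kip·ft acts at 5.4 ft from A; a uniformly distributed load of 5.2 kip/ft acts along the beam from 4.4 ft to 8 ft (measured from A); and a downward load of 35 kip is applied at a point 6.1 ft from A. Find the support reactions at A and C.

A_x = 0, A_y = 54.73 kip, C_y = 8.985 kip

Resultant of the distributed load: 5.2 × 3.6 = 18.72 kip at 6.2 ft from A.
Taking moments about A: C_y·9.1 − 10·2.1 + 268.8 − (5.2·3.6)·6.2 − 35·6.1 = 0 → C_y = 81.764/9.1 = 8.98505 ≈ 8.985 kip.
ΣF_y = 0: A_y + 8.98505 − 10 − 5.2·3.6 − 35 = 0 → A_y = 54.73 kip.
ΣF_x = 0: no horizontal applied forces, so A_x = 0.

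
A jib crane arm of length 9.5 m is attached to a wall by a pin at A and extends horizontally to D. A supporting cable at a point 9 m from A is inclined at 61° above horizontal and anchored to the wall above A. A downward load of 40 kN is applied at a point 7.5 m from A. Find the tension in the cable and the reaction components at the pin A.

T = 38.11 kN, A_x = 18.48 kN, A_y = 6.667 kN

ΣM about A: T·sin61°·9 − 40·7.5 = 0 → T = 300/(9·0.87462) = 38.1118 ≈ 38.11 kN.
ΣF_x = 0: A_x − T·cos61° = 0 → A_x = 38.1118 × 0.48481 = 18.48 kN.
ΣF_y = 0: A_y + T·sin61° − 40 = 0 → A_y = 40 − 38.1118 × 0.87462 = 6.667 kN.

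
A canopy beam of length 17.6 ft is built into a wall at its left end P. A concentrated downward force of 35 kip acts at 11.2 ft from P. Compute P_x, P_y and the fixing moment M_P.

ΣF_x = 0: P_x = 0.
ΣF_y = 0: P_y − 35 = 0 → P_y = 35.00 kip.
ΣM about P: M_P − 35·11.2 = 0 → M_P = 392.0 kip·ft.

P_x = 0, P_y = 35.00 kip, M_P = 392.0 kip·ft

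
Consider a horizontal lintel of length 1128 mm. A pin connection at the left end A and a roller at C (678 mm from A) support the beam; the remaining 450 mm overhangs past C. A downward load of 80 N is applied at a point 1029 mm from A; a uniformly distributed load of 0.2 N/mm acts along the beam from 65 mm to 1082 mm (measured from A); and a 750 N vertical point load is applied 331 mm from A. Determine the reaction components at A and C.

Resultant of the distributed load: 0.2 × 1017 = 203.4 N at 573.5 mm from A.
Moments about A: C_y·678 − 80·1029 − (0.2·1017)·573.5 − 750·331 = 0 → C_y = 447219.9/678 = 659.616 ≈ 659.6 N.
ΣF_y = 0: A_y + 659.616 − 80 − 0.2·1017 − 750 = 0 → A_y = 373.8 N.
ΣF_x = 0: no horizontal applied forces, so A_x = 0.

A_x = 0, A_y = 373.8 N, C_y = 659.6 N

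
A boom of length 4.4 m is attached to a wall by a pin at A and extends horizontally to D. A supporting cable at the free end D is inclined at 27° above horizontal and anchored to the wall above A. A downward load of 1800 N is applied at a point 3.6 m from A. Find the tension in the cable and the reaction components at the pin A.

ΣM about A: T·sin27°·4.4 − 1800·3.6 = 0 → T = 6480/(4.4·0.45399) = 3243.96 ≈ 3244 N.
ΣF_x = 0: A_x − T·cos27° = 0 → A_x = 3243.96 × 0.891007 = 2890 N.
ΣF_y = 0: A_y + T·sin27° − 1800 = 0 → A_y = 1800 − 3243.96 × 0.45399 = 327.3 N.

T = 3244 N, A_x = 2890 N, A_y = 327.3 N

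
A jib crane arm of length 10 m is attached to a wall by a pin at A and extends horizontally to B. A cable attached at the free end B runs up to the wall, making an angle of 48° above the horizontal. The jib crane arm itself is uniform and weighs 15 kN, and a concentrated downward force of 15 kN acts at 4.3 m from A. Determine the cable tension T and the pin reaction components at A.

ΣM about A: T·sin48°·10 − 15·5 − 15·4.3 = 0 → T = 139.5/(10·0.743145) = 18.7716 ≈ 18.77 kN.
ΣF_x = 0: A_x − T·cos48° = 0 → A_x = 18.7716 × 0.669131 = 12.56 kN.
ΣF_y = 0: A_y + T·sin48° − 15 − 15 = 0 → A_y = 30 − 18.7716 × 0.743145 = 16.05 kN.

T = 18.77 kN, A_x = 12.56 kN, A_y = 16.05 kN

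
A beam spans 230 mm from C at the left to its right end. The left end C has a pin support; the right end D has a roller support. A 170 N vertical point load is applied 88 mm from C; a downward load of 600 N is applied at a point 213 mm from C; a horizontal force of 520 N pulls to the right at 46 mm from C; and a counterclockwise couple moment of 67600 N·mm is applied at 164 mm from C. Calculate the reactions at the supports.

Moments about C: D_y·230 − 170·88 − 600·213 + 67600 = 0 → D_y = 75160/230 = 326.783 ≈ 326.8 N.
ΣF_y = 0: C_y + 326.783 − 170 − 600 = 0 → C_y = 443.2 N.
ΣF_x = 0: C_x + 520 = 0 → C_x = -520.0 N.

C_x = -520.0 N, C_y = 443.2 N, D_y = 326.8 N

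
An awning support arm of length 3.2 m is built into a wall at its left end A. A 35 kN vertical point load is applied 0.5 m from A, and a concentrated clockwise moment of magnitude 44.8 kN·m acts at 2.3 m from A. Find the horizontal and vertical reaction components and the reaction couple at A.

ΣF_x = 0: A_x = 0.
ΣF_y = 0: A_y − 35 = 0 → A_y = 35.00 kN.
ΣM about A: M_A − 35·0.5 − 44.8 = 0 → M_A = 62.30 kN·m.

A_x = 0, A_y = 35.00 kN, M_A = 62.30 kN·m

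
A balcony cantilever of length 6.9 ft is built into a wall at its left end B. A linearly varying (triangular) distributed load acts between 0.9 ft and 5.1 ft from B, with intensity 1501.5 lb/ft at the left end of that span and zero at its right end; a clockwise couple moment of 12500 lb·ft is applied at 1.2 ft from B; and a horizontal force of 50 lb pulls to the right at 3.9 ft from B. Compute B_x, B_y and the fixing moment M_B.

B_x = -50.00 lb, B_y = 3153 lb, M_B = 19750 lb·ft

Resultant of the triangular load: ½ × 1501.5 × 4.2 = 3153.15 lb, acting at 2.3 ft from B (one-third of the span from the peak).
ΣF_x = 0: B_x + 50 = 0 → B_x = -50.00 lb.
ΣF_y = 0: B_y − ½·1501.5·4.2 = 0 → B_y = 3153 lb.
ΣM about B: M_B − (½·1501.5·4.2)·2.3 − 12500 = 0 → M_B = 19750 lb·ft.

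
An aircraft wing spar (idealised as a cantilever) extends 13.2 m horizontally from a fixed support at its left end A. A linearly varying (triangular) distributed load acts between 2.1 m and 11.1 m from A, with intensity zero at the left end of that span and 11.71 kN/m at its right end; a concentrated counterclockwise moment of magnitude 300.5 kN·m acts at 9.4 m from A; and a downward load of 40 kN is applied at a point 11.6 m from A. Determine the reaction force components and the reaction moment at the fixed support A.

A_x = 0, A_y = 92.70 kN, M_A = 590.3 kN·m

Resultant of the triangular load: ½ × 11.71 × 9 = 52.695 kN, acting at 8.1 m from A (one-third of the span from the peak).
ΣF_x = 0: A_x = 0.
ΣF_y = 0: A_y − ½·11.71·9 − 40 = 0 → A_y = 92.70 kN.
ΣM about A: M_A − (½·11.71·9)·8.1 + 300.5 − 40·11.6 = 0 → M_A = 590.3 kN·m.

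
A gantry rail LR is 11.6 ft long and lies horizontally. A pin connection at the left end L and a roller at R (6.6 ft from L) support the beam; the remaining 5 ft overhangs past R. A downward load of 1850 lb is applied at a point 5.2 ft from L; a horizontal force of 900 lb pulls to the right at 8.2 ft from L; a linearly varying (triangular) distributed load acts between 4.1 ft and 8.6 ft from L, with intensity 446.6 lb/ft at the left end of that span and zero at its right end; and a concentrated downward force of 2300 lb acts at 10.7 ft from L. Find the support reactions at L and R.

Resultant of the triangular load: ½ × 446.6 × 4.5 = 1004.85 lb, acting at 5.6 ft from L (one-third of the span from the peak).
Taking moments about L: R_y·6.6 − 1850·5.2 − (½·446.6·4.5)·5.6 − 2300·10.7 = 0 → R_y = 39857.16/6.6 = 6038.96 ≈ 6039 lb.
ΣF_y = 0: L_y + 6038.96 − 1850 − ½·446.6·4.5 − 2300 = 0 → L_y = -884.1 lb.
ΣF_x = 0: L_x + 900 = 0 → L_x = -900.0 lb.

L_x = -900.0 lb, L_y = -884.1 lb, R_y = 6039 lb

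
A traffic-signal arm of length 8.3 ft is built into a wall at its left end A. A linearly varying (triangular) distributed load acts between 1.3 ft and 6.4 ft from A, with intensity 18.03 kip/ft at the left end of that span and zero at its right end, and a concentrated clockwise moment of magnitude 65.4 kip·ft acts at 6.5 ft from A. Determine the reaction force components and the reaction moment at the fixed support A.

Resultant of the triangular load: ½ × 18.03 × 5.1 = 45.9765 kip, acting at 3 ft from A (one-third of the span from the peak).
ΣF_x = 0: A_x = 0.
ΣF_y = 0: A_y − ½·18.03·5.1 = 0 → A_y = 45.98 kip.
ΣM about A: M_A − (½·18.03·5.1)·3 − 65.4 = 0 → M_A = 203.3 kip·ft.

A_x = 0, A_y = 45.98 kip, M_A = 203.3 kip·ft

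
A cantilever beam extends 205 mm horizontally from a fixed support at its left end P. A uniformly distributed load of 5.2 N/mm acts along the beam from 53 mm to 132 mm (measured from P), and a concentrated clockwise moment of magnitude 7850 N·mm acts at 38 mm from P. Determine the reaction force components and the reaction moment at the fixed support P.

Resultant of the distributed load: 5.2 × 79 = 410.8 N at 92.5 mm from P.
ΣF_x = 0: P_x = 0.
ΣF_y = 0: P_y − 5.2·79 = 0 → P_y = 410.8 N.
ΣM about P: M_P − (5.2·79)·92.5 − 7850 = 0 → M_P = 45850 N·mm.

P_x = 0, P_y = 410.8 N, M_P = 45850 N·mm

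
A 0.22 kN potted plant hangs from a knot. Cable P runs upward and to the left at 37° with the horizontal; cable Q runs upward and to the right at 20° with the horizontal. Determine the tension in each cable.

T_P = 0.2465 kN, T_Q = 0.2095 kN

ΣF_x = 0: −T_P·cos37° + T_Q·cos20° = 0 → T_Q = 0.84989·T_P.
ΣF_y = 0: T_P·sin37° + T_Q·sin20° = 0.22.
Substitute: T_P·(0.601815 + 0.84989·0.34202) = 0.22 → T_P = 0.2465 kN.
Then T_Q = 0.84989 × 0.2465 = 0.2095 kN.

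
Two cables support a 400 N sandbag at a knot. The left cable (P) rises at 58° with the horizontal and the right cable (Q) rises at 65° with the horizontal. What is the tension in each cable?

ΣF_x = 0: −T_P·cos58° + T_Q·cos65° = 0 → T_Q = 1.2539·T_P.
ΣF_y = 0: T_P·sin58° + T_Q·sin65° = 400.
Substitute: T_P·(0.848048 + 1.2539·0.906308) = 400 → T_P = 201.565 ≈ 201.6 N.
Then T_Q = 1.2539 × 201.565 = 252.7 N.

T_P = 201.6 N, T_Q = 252.7 N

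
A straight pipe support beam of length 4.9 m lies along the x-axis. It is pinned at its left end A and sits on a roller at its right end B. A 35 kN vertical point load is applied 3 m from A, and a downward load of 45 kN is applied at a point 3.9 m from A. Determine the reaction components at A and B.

Moments about A: B_y·4.9 − 35·3 − 45·3.9 = 0 → B_y = 280.5/4.9 = 57.2449 ≈ 57.24 kN.
ΣF_y = 0: A_y + 57.2449 − 35 − 45 = 0 → A_y = 22.76 kN.
ΣF_x = 0: no horizontal applied forces, so A_x = 0.

A_x = 0, A_y = 22.76 kN, B_y = 57.24 kN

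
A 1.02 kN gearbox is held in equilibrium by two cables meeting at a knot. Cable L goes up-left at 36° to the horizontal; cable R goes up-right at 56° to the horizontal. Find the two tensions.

T_L = 0.5707 kN, T_R = 0.8257 kN

ΣF_x = 0: −T_L·cos36° + T_R·cos56° = 0 → T_R = 1.44676·T_L.
ΣF_y = 0: T_L·sin36° + T_R·sin56° = 1.02.
Substitute: T_L·(0.587785 + 1.44676·0.829038) = 1.02 → T_L = 0.570724 ≈ 0.5707 kN.
Then T_R = 1.44676 × 0.570724 = 0.8257 kN.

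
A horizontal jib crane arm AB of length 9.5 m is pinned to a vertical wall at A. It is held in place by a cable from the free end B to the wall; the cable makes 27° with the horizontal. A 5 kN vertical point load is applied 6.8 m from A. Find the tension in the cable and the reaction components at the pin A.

T = 7.883 kN, A_x = 7.024 kN, A_y = 1.421 kN

ΣM about A: T·sin27°·9.5 − 5·6.8 = 0 → T = 34/(9.5·0.45399) = 7.88332 ≈ 7.883 kN.
ΣF_x = 0: A_x − T·cos27° = 0 → A_x = 7.88332 × 0.891007 = 7.024 kN.
ΣF_y = 0: A_y + T·sin27° − 5 = 0 → A_y = 5 − 7.88332 × 0.45399 = 1.421 kN.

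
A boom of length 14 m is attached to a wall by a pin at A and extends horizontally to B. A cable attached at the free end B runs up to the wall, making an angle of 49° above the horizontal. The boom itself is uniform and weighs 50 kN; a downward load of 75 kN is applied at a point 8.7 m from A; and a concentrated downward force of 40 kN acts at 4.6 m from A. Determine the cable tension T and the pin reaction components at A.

ΣM about A: T·sin49°·14 − 50·7 − 75·8.7 − 40·4.6 = 0 → T = 1186.5/(14·0.75471) = 112.295 ≈ 112.3 kN.
ΣF_x = 0: A_x − T·cos49° = 0 → A_x = 112.295 × 0.656059 = 73.67 kN.
ΣF_y = 0: A_y + T·sin49° − 50 − 75 − 40 = 0 → A_y = 165 − 112.295 × 0.75471 = 80.25 kN.

T = 112.3 kN, A_x = 73.67 kN, A_y = 80.25 kN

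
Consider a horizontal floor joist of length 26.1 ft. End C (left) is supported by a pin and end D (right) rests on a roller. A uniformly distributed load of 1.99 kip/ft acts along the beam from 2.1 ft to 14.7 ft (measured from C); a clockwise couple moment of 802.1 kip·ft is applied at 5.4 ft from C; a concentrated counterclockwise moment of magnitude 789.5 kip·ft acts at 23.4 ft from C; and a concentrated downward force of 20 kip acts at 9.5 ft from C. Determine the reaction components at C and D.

C_x = 0, C_y = 29.24 kip, D_y = 15.83 kip

Resultant of the distributed load: 1.99 × 12.6 = 25.074 kip at 8.4 ft from C.
ΣM about C: D_y·26.1 − (1.99·12.6)·8.4 − 802.1 + 789.5 − 20·9.5 = 0 → D_y = 413.2216/26.1 = 15.8322 ≈ 15.83 kip.
ΣF_y = 0: C_y + 15.8322 − 1.99·12.6 − 20 = 0 → C_y = 29.24 kip.
ΣF_x = 0: no horizontal applied forces, so C_x = 0.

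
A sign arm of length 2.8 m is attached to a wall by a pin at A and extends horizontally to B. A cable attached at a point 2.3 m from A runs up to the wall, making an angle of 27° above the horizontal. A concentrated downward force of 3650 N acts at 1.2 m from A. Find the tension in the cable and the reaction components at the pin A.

T = 4195 N, A_x = 3737 N, A_y = 1746 N

ΣM about A: T·sin27°·2.3 − 3650·1.2 = 0 → T = 4380/(2.3·0.45399) = 4194.69 ≈ 4195 N.
ΣF_x = 0: A_x − T·cos27° = 0 → A_x = 4194.69 × 0.891007 = 3737 N.
ΣF_y = 0: A_y + T·sin27° − 3650 = 0 → A_y = 3650 − 4194.69 × 0.45399 = 1746 N.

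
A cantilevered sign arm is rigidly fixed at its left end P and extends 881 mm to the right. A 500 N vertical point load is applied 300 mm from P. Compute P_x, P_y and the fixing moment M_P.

P_x = 0, P_y = 500.0 N, M_P = 150000 N·mm

ΣF_x = 0: P_x = 0.
ΣF_y = 0: P_y − 500 = 0 → P_y = 500.0 N.
ΣM about P: M_P − 500·300 = 0 → M_P = 150000 N·mm.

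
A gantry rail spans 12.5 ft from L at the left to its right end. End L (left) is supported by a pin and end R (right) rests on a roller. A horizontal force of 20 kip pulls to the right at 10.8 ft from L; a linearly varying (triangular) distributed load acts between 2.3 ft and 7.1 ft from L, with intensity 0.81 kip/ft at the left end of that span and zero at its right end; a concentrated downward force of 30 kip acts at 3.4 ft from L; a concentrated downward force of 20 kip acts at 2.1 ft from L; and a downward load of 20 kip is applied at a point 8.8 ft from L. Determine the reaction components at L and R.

Resultant of the triangular load: ½ × 0.81 × 4.8 = 1.944 kip, acting at 3.9 ft from L (one-third of the span from the peak).
ΣM about L: R_y·12.5 − (½·0.81·4.8)·3.9 − 30·3.4 − 20·2.1 − 20·8.8 = 0 → R_y = 327.5816/12.5 = 26.2065 ≈ 26.21 kip.
ΣF_y = 0: L_y + 26.2065 − ½·0.81·4.8 − 30 − 20 − 20 = 0 → L_y = 45.74 kip.
ΣF_x = 0: L_x + 20 = 0 → L_x = -20.00 kip.

L_x = -20.00 kip, L_y = 45.74 kip, R_y = 26.21 kip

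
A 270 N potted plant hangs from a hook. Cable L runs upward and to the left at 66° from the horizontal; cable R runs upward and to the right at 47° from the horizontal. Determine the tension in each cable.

ΣF_x = 0: −T_L·cos66° + T_R·cos47° = 0 → T_R = 0.596389·T_L.
ΣF_y = 0: T_L·sin66° + T_R·sin47° = 270.
Substitute: T_L·(0.913545 + 0.596389·0.731354) = 270 → T_L = 200.042 ≈ 200.0 N.
Then T_R = 0.596389 × 200.042 = 119.3 N.

T_L = 200.0 N, T_R = 119.3 N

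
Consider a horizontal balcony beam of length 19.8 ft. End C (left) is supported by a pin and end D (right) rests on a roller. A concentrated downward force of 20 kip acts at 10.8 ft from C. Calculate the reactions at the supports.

C_x = 0, C_y = 9.091 kip, D_y = 10.91 kip

ΣM about C: D_y·19.8 − 20·10.8 = 0 → D_y = 216/19.8 = 10.9091 ≈ 10.91 kip.
ΣF_y = 0: C_y + 10.9091 − 20 = 0 → C_y = 9.091 kip.
ΣF_x = 0: no horizontal applied forces, so C_x = 0.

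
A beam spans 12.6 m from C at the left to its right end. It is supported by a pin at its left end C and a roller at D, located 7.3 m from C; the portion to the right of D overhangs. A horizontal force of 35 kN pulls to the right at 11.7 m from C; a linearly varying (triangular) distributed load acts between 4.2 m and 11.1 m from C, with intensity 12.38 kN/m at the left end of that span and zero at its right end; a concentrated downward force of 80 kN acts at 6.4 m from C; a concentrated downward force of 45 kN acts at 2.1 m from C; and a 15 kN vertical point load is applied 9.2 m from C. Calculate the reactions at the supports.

C_x = -35.00 kN, C_y = 42.69 kN, D_y = 140.0 kN

Resultant of the triangular load: ½ × 12.38 × 6.9 = 42.711 kN, acting at 6.5 m from C (one-third of the span from the peak).
ΣM about C: D_y·7.3 − (½·12.38·6.9)·6.5 − 80·6.4 − 45·2.1 − 15·9.2 = 0 → D_y = 1022.1215/7.3 = 140.017 ≈ 140.0 kN.
ΣF_y = 0: C_y + 140.017 − ½·12.38·6.9 − 80 − 45 − 15 = 0 → C_y = 42.69 kN.
ΣF_x = 0: C_x + 35 = 0 → C_x = -35.00 kN.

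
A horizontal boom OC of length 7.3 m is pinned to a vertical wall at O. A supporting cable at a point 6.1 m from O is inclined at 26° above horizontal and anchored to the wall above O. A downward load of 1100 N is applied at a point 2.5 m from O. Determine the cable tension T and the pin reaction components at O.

ΣM about O: T·sin26°·6.1 − 1100·2.5 = 0 → T = 2750/(6.1·0.438371) = 1028.4 ≈ 1028 N.
ΣF_x = 0: O_x − T·cos26° = 0 → O_x = 1028.4 × 0.898794 = 924.3 N.
ΣF_y = 0: O_y + T·sin26° − 1100 = 0 → O_y = 1100 − 1028.4 × 0.438371 = 649.2 N.

T = 1028 N, O_x = 924.3 N, O_y = 649.2 N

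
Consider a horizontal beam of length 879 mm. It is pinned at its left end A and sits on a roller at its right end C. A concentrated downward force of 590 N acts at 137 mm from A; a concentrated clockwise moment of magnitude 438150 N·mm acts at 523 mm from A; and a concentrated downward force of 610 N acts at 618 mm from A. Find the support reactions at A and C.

Moments about A: C_y·879 − 590·137 − 438150 − 610·618 = 0 → C_y = 895960/879 = 1019.29 ≈ 1019 N.
ΣF_y = 0: A_y + 1019.29 − 590 − 610 = 0 → A_y = 180.7 N.
ΣF_x = 0: no horizontal applied forces, so A_x = 0.

A_x = 0, A_y = 180.7 N, C_y = 1019 N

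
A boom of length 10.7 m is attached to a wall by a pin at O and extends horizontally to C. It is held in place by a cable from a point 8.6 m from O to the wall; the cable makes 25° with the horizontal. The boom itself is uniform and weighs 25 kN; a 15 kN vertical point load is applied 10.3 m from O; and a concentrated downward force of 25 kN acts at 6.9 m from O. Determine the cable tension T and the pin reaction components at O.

ΣM about O: T·sin25°·8.6 − 25·5.35 − 15·10.3 − 25·6.9 = 0 → T = 460.75/(8.6·0.422618) = 126.771 ≈ 126.8 kN.
ΣF_x = 0: O_x − T·cos25° = 0 → O_x = 126.771 × 0.906308 = 114.9 kN.
ΣF_y = 0: O_y + T·sin25° − 25 − 15 − 25 = 0 → O_y = 65 − 126.771 × 0.422618 = 11.42 kN.

T = 126.8 kN, O_x = 114.9 kN, O_y = 11.42 kN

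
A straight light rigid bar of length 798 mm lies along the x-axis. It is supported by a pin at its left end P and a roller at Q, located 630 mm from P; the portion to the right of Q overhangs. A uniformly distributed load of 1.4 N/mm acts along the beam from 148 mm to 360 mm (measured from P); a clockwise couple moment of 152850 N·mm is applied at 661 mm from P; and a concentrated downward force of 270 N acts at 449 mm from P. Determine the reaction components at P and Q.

P_x = 0, P_y = 12.09 N, Q_y = 554.7 N

Resultant of the distributed load: 1.4 × 212 = 296.8 N at 254 mm from P.
Moments about P: Q_y·630 − (1.4·212)·254 − 152850 − 270·449 = 0 → Q_y = 349467.2/630 = 554.71 ≈ 554.7 N.
ΣF_y = 0: P_y + 554.71 − 1.4·212 − 270 = 0 → P_y = 12.09 N.
ΣF_x = 0: no horizontal applied forces, so P_x = 0.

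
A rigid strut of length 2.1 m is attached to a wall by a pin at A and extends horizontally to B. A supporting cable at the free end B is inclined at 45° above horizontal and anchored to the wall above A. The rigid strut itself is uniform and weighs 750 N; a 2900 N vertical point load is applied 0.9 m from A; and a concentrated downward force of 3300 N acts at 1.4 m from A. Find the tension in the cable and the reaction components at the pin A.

T = 5399 N, A_x = 3818 N, A_y = 3132 N

ΣM about A: T·sin45°·2.1 − 750·1.05 − 2900·0.9 − 3300·1.4 = 0 → T = 8017.5/(2.1·0.707107) = 5399.26 ≈ 5399 N.
ΣF_x = 0: A_x − T·cos45° = 0 → A_x = 5399.26 × 0.707107 = 3818 N.
ΣF_y = 0: A_y + T·sin45° − 750 − 2900 − 3300 = 0 → A_y = 6950 − 5399.26 × 0.707107 = 3132 N.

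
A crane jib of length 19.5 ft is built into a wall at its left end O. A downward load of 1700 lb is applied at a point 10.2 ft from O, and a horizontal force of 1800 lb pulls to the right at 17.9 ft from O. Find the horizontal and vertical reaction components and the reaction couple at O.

O_x = -1800 lb, O_y = 1700 lb, M_O = 17340 lb·ft

ΣF_x = 0: O_x + 1800 = 0 → O_x = -1800 lb.
ΣF_y = 0: O_y − 1700 = 0 → O_y = 1700 lb.
ΣM about O: M_O − 1700·10.2 = 0 → M_O = 17340 lb·ft.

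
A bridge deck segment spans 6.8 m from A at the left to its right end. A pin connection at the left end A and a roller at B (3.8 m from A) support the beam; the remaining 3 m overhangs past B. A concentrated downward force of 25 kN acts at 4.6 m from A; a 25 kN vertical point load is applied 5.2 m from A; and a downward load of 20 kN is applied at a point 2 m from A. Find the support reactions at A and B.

Moments about A: B_y·3.8 − 25·4.6 − 25·5.2 − 20·2 = 0 → B_y = 285/3.8 = 75.00 kN.
ΣF_y = 0: A_y + 75 − 25 − 25 − 20 = 0 → A_y = -5.000 kN.
ΣF_x = 0: no horizontal applied forces, so A_x = 0.

A_x = 0, A_y = -5.000 kN, B_y = 75.00 kN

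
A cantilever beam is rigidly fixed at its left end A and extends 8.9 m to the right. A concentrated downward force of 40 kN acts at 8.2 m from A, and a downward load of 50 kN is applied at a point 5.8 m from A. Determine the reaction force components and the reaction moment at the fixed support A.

A_x = 0, A_y = 90.00 kN, M_A = 618.0 kN·m

ΣF_x = 0: A_x = 0.
ΣF_y = 0: A_y − 40 − 50 = 0 → A_y = 90.00 kN.
ΣM about A: M_A − 40·8.2 − 50·5.8 = 0 → M_A = 618.0 kN·m.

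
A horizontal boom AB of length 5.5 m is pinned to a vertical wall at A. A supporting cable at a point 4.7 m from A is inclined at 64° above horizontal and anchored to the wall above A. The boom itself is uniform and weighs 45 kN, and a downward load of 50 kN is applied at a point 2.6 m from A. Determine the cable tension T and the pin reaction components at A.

T = 60.07 kN, A_x = 26.33 kN, A_y = 41.01 kN

ΣM about A: T·sin64°·4.7 − 45·2.75 − 50·2.6 = 0 → T = 253.75/(4.7·0.898794) = 60.0687 ≈ 60.07 kN.
ΣF_x = 0: A_x − T·cos64° = 0 → A_x = 60.0687 × 0.438371 = 26.33 kN.
ΣF_y = 0: A_y + T·sin64° − 45 − 50 = 0 → A_y = 95 − 60.0687 × 0.898794 = 41.01 kN.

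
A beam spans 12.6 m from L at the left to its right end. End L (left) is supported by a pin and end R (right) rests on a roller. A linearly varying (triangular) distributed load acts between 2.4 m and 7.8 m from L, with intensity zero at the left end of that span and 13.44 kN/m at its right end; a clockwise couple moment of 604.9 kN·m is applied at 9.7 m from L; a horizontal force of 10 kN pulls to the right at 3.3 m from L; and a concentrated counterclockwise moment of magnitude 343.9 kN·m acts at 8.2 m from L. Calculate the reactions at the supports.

L_x = -10.00 kN, L_y = -1.706 kN, R_y = 37.99 kN

Resultant of the triangular load: ½ × 13.44 × 5.4 = 36.288 kN, acting at 6 m from L (one-third of the span from the peak).
ΣM about L: R_y·12.6 − (½·13.44·5.4)·6 − 604.9 + 343.9 = 0 → R_y = 478.728/12.6 = 37.9943 ≈ 37.99 kN.
ΣF_y = 0: L_y + 37.9943 − ½·13.44·5.4 = 0 → L_y = -1.706 kN.
ΣF_x = 0: L_x + 10 = 0 → L_x = -10.00 kN.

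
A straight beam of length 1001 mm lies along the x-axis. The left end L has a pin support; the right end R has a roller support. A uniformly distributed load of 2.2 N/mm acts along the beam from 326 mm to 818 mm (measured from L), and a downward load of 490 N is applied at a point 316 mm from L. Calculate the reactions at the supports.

Resultant of the distributed load: 2.2 × 492 = 1082.4 N at 572 mm from L.
ΣM about L: R_y·1001 − (2.2·492)·572 − 490·316 = 0 → R_y = 773972.8/1001 = 773.2 N.
ΣF_y = 0: L_y + 773.2 − 2.2·492 − 490 = 0 → L_y = 799.2 N.
ΣF_x = 0: no horizontal applied forces, so L_x = 0.

L_x = 0, L_y = 799.2 N, R_y = 773.2 N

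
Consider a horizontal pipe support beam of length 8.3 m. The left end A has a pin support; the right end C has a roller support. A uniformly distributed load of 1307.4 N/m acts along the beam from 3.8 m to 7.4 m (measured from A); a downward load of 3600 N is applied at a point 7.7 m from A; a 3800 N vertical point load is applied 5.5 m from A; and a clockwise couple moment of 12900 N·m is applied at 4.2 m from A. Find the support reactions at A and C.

A_x = 0, A_y = 1519 N, C_y = 10590 N

Resultant of the distributed load: 1307.4 × 3.6 = 4706.64 N at 5.6 m from A.
Taking moments about A: C_y·8.3 − (1307.4·3.6)·5.6 − 3600·7.7 − 3800·5.5 − 12900 = 0 → C_y = 87877.184/8.3 = 10587.6 ≈ 10590 N.
ΣF_y = 0: A_y + 10587.6 − 1307.4·3.6 − 3600 − 3800 = 0 → A_y = 1519 N.
ΣF_x = 0: no horizontal applied forces, so A_x = 0.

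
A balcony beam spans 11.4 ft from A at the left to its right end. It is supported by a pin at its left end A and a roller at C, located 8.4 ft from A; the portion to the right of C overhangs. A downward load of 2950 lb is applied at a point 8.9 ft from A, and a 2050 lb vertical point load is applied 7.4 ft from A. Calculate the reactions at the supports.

A_x = 0, A_y = 68.45 lb, C_y = 4932 lb

ΣM about A: C_y·8.4 − 2950·8.9 − 2050·7.4 = 0 → C_y = 41425/8.4 = 4931.55 ≈ 4932 lb.
ΣF_y = 0: A_y + 4931.55 − 2950 − 2050 = 0 → A_y = 68.45 lb.
ΣF_x = 0: no horizontal applied forces, so A_x = 0.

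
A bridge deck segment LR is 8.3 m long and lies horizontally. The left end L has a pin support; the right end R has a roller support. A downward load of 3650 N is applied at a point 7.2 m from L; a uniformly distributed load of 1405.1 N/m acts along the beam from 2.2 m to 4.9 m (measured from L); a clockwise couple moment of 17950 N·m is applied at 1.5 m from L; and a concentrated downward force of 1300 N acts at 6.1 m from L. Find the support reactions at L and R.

Resultant of the distributed load: 1405.1 × 2.7 = 3793.77 N at 3.55 m from L.
ΣM about L: R_y·8.3 − 3650·7.2 − (1405.1·2.7)·3.55 − 17950 − 1300·6.1 = 0 → R_y = 65627.8835/8.3 = 7906.97 ≈ 7907 N.
ΣF_y = 0: L_y + 7906.97 − 3650 − 1405.1·2.7 − 1300 = 0 → L_y = 836.8 N.
ΣF_x = 0: no horizontal applied forces, so L_x = 0.

L_x = 0, L_y = 836.8 N, R_y = 7907 N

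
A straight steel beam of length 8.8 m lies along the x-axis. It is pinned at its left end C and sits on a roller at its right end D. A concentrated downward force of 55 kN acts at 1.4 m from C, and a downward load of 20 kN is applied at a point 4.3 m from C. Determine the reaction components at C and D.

C_x = 0, C_y = 56.48 kN, D_y = 18.52 kN

Taking moments about C: D_y·8.8 − 55·1.4 − 20·4.3 = 0 → D_y = 163/8.8 = 18.5227 ≈ 18.52 kN.
ΣF_y = 0: C_y + 18.5227 − 55 − 20 = 0 → C_y = 56.48 kN.
ΣF_x = 0: no horizontal applied forces, so C_x = 0.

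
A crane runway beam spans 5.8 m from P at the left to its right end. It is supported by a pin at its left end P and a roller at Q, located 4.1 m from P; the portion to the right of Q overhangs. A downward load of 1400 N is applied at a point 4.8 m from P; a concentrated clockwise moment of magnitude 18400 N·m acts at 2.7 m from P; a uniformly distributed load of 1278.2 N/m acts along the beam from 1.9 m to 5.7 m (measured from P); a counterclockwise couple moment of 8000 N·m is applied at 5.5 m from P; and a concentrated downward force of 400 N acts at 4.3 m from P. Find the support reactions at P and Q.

Resultant of the distributed load: 1278.2 × 3.8 = 4857.16 N at 3.8 m from P.
ΣM about P: Q_y·4.1 − 1400·4.8 − 18400 − (1278.2·3.8)·3.8 + 8000 − 400·4.3 = 0 → Q_y = 37297.208/4.1 = 9096.88 ≈ 9097 N.
ΣF_y = 0: P_y + 9096.88 − 1400 − 1278.2·3.8 − 400 = 0 → P_y = -2440 N.
ΣF_x = 0: no horizontal applied forces, so P_x = 0.

P_x = 0, P_y = -2440 N, Q_y = 9097 N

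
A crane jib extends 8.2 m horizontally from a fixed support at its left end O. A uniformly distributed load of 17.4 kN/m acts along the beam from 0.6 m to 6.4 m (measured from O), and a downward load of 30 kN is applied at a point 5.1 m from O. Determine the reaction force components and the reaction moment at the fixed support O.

Resultant of the distributed load: 17.4 × 5.8 = 100.92 kN at 3.5 m from O.
ΣF_x = 0: O_x = 0.
ΣF_y = 0: O_y − 17.4·5.8 − 30 = 0 → O_y = 130.9 kN.
ΣM about O: M_O − (17.4·5.8)·3.5 − 30·5.1 = 0 → M_O = 506.2 kN·m.

O_x = 0, O_y = 130.9 kN, M_O = 506.2 kN·m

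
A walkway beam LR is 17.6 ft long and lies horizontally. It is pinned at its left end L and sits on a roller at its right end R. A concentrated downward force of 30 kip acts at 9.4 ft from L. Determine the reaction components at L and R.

L_x = 0, L_y = 13.98 kip, R_y = 16.02 kip

Moments about L: R_y·17.6 − 30·9.4 = 0 → R_y = 282/17.6 = 16.0227 ≈ 16.02 kip.
ΣF_y = 0: L_y + 16.0227 − 30 = 0 → L_y = 13.98 kip.
ΣF_x = 0: no horizontal applied forces, so L_x = 0.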